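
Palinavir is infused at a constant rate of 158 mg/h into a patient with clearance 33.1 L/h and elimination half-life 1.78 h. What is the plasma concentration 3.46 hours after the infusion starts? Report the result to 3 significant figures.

Css = rate / CL = 158 / 33.1 = 4.773 µg/mL
k = ln 2 / 1.78 = 0.3894 h⁻¹
C(t) = Css (1 − e^(−kt)) = 4.773 × (1 − e^(−1.347)) = 4.773 × 0.7401 ≈ 3.53 µg/mL

3.53 µg/mL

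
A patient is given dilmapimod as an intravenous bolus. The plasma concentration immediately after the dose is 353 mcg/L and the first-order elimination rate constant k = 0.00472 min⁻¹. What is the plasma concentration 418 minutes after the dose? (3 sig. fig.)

49.1 mcg/L

C(t) = C₀ e^(−kt) = 353 × e^(−0.004720 × 418) = 353 × e^(−1.973) = 353 × 0.1390 ≈ 49.1 mcg/L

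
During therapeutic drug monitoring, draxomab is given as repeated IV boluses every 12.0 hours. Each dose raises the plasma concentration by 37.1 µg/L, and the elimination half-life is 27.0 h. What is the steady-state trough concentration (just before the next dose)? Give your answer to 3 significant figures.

k = ln 2 / 27.0 = 0.02567 h⁻¹
Fraction remaining after one interval: e^(−kτ) = e^(−0.02567 × 12.0) = 0.7349
R = 1 / (1 − 0.7349) = 3.772
Css,max = 37.1 × 3.772 = 139.9 µg/L
Css,min = Css,max × e^(−kτ) = 139.9 × 0.7349 ≈ 103 µg/L

103 µg/L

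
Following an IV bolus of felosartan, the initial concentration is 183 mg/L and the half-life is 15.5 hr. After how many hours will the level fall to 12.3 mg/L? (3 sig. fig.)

60.4 hours

k = ln 2 / 15.5 = 0.04472 hr⁻¹
C(t) = C₀ e^(−kt)  ⇒  t = ln(C₀/C) / k
t = ln(183/12.3) / 0.04472 = 2.700 / 0.04472 ≈ 60.4 hours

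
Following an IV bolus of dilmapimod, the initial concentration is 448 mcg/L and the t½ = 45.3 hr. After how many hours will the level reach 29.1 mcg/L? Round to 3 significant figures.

179 hours

k = ln 2 / 45.3 = 0.01530 hr⁻¹
C(t) = C₀ e^(−kt)  ⇒  t = ln(C₀/C) / k
t = ln(448/29.1) / 0.01530 = 2.734 / 0.01530 ≈ 179 hours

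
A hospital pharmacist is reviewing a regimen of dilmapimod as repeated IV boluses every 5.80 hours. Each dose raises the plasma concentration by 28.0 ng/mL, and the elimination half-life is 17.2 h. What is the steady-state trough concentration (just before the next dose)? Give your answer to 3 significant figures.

k = ln 2 / 17.2 = 0.04030 h⁻¹
Fraction remaining after one interval: e^(−kτ) = e^(−0.04030 × 5.80) = 0.7916
R = 1 / (1 − 0.7916) = 4.798
Css,max = 28.0 × 4.798 = 134.3 ng/mL
Css,min = Css,max × e^(−kτ) = 134.3 × 0.7916 ≈ 106 ng/mL

106 ng/mL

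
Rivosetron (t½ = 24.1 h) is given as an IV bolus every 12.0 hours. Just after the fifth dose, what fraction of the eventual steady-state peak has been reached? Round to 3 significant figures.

k = ln 2 / 24.1 = 0.02876 h⁻¹
f_n = 1 − e^(−nkτ) = 1 − e^(−5 × 0.02876 × 12.0) = 1 − e^(−1.726) = 1 − 0.1781 ≈ 0.822

0.822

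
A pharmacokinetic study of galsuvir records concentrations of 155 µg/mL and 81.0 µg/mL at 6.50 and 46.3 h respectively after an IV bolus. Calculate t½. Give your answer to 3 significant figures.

k = ln(C₁/C₂) / (t₂ − t₁) = ln(155/81.0) / (46.3 − 6.50)
  = 0.6490 / 39.80 = 0.01631 h⁻¹
t½ = ln 2 / k = ln 2 / 0.01631 ≈ 42.5 hours

42.5 hours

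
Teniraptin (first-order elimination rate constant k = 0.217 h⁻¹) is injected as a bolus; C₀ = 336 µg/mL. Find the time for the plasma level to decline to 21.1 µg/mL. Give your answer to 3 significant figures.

12.8 hours

C(t) = C₀ e^(−kt)  ⇒  t = ln(C₀/C) / k
t = ln(336/21.1) / 0.2170 = 2.768 / 0.2170 ≈ 12.8 hours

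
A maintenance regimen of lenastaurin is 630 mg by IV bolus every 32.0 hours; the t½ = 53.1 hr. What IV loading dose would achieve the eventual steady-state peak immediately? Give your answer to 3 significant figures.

k = ln 2 / 53.1 = 0.01305 hr⁻¹
Accumulation ratio R = 1 / (1 − e^(−kτ)) = 1 / (1 − e^(−0.01305×32.0)) = 1 / (1 − 0.6585) = 2.929
Loading dose = maintenance dose × R = 630 × 2.929 ≈ 1850 mg

1850 mg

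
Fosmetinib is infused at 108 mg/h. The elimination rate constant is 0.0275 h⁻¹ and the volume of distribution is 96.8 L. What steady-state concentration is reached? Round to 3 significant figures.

40.6 mg/L

CL = k · V = 0.0275 × 96.8 = 2.662 L/h
Css = rate / CL = 108 / 2.662 ≈ 40.6 mg/L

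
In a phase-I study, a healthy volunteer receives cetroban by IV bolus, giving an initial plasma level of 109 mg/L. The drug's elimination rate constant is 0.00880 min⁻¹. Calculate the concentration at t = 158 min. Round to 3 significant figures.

C(t) = C₀ e^(−kt) = 109 × e^(−0.008800 × 158) = 109 × e^(−1.390) = 109 × 0.2490 ≈ 27.1 mg/L

27.1 mg/L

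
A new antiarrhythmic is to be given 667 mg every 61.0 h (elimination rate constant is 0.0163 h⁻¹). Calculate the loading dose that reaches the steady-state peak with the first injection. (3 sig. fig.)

Accumulation ratio R = 1 / (1 − e^(−kτ)) = 1 / (1 − e^(−0.01630×61.0)) = 1 / (1 − 0.3700) = 1.587
Loading dose = maintenance dose × R = 667 × 1.587 ≈ 1060 mg

1060 mg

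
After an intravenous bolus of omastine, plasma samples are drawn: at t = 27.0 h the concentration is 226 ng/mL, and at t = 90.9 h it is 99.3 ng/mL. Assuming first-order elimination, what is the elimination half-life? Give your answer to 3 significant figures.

k = ln(C₁/C₂) / (t₂ − t₁) = ln(226/99.3) / (90.9 − 27.0)
  = 0.8224 / 63.90 = 0.01287 h⁻¹
t½ = ln 2 / k = ln 2 / 0.01287 ≈ 53.9 hours

53.9 hours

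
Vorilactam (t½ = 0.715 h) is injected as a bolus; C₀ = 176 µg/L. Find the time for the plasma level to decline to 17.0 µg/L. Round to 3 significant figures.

k = ln 2 / 0.715 = 0.9694 h⁻¹
C(t) = C₀ e^(−kt)  ⇒  t = ln(C₀/C) / k
t = ln(176/17.0) / 0.9694 = 2.337 / 0.9694 ≈ 2.41 hours

2.41 hours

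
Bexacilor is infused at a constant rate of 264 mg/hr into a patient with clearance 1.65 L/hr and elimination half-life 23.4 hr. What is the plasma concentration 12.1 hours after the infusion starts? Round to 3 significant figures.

48.2 µg/mL

Css = rate / CL = 264 / 1.65 = 160.0 µg/mL
k = ln 2 / 23.4 = 0.02962 hr⁻¹
C(t) = Css (1 − e^(−kt)) = 160.0 × (1 − e^(−0.3584)) = 160.0 × 0.3012 ≈ 48.2 µg/mL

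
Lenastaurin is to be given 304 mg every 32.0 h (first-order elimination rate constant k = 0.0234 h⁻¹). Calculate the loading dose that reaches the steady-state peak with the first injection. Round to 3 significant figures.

577 mg

Accumulation ratio R = 1 / (1 − e^(−kτ)) = 1 / (1 − e^(−0.02340×32.0)) = 1 / (1 − 0.4729) = 1.897
Loading dose = maintenance dose × R = 304 × 1.897 ≈ 577 mg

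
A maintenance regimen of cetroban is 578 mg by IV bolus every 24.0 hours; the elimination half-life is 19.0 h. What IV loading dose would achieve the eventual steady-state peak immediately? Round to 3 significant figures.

k = ln 2 / 19.0 = 0.03648 h⁻¹
Accumulation ratio R = 1 / (1 − e^(−kτ)) = 1 / (1 − e^(−0.03648×24.0)) = 1 / (1 − 0.4166) = 1.714
Loading dose = maintenance dose × R = 578 × 1.714 ≈ 991 mg

991 mg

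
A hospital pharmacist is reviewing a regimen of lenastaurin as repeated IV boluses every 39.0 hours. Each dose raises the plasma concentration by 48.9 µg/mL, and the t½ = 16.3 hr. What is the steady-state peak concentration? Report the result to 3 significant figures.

60.4 µg/mL

k = ln 2 / 16.3 = 0.04252 hr⁻¹
Fraction remaining after one interval: e^(−kτ) = e^(−0.04252 × 39.0) = 0.1904
R = 1 / (1 − 0.1904) = 1.235
Css,max = 48.9 × 1.235 ≈ 60.4 µg/mL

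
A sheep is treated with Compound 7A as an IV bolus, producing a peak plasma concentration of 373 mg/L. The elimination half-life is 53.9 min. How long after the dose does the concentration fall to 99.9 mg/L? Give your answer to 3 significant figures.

k = ln 2 / 53.9 = 0.01286 min⁻¹
C(t) = C₀ e^(−kt)  ⇒  t = ln(C₀/C) / k
t = ln(373/99.9) / 0.01286 = 1.317 / 0.01286 ≈ 102 minutes

102 minutes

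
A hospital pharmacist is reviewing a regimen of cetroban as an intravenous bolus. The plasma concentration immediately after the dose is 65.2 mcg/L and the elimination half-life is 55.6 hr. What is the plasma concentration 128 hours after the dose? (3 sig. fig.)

13.2 mcg/L

k = ln 2 / 55.6 = 0.01247 hr⁻¹
128 hr is 2.302 half-lives, so C = 65.2 × (1/2)^2.302 = 65.2 × 0.2028 ≈ 13.2 mcg/L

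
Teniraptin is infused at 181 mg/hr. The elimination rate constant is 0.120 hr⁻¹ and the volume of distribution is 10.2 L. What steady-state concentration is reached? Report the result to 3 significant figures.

CL = k · V = 0.120 × 10.2 = 1.224 L/hr
Css = rate / CL = 181 / 1.224 ≈ 148 µg/mL

148 µg/mL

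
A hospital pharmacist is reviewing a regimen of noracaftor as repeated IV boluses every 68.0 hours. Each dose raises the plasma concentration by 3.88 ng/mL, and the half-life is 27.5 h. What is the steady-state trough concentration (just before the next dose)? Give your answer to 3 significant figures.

0.853 ng/mL

k = ln 2 / 27.5 = 0.02521 h⁻¹
Fraction remaining after one interval: e^(−kτ) = e^(−0.02521 × 68.0) = 0.1802
R = 1 / (1 − 0.1802) = 1.220
Css,max = 3.88 × 1.220 = 4.733 ng/mL
Css,min = Css,max × e^(−kτ) = 4.733 × 0.1802 ≈ 0.853 ng/mL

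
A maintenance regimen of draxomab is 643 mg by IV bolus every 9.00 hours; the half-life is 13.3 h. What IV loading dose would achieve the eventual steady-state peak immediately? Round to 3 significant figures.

k = ln 2 / 13.3 = 0.05212 h⁻¹
Accumulation ratio R = 1 / (1 − e^(−kτ)) = 1 / (1 − e^(−0.05212×9.00)) = 1 / (1 − 0.6256) = 2.671
Loading dose = maintenance dose × R = 643 × 2.671 ≈ 1720 mg

1720 mg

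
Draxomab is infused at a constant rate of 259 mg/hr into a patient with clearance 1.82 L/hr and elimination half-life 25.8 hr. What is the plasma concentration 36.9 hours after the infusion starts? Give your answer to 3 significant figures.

Css = rate / CL = 259 / 1.82 = 142.3 µg/mL
k = ln 2 / 25.8 = 0.02687 hr⁻¹
C(t) = Css (1 − e^(−kt)) = 142.3 × (1 − e^(−0.9914)) = 142.3 × 0.6289 ≈ 89.5 µg/mL

89.5 µg/mL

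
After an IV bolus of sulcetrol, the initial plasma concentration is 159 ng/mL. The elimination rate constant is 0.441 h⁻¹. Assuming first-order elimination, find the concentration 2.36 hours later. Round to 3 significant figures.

56.2 ng/mL

C(t) = C₀ e^(−kt) = 159 × e^(−0.4410 × 2.36) = 159 × e^(−1.041) = 159 × 0.3532 ≈ 56.2 ng/mL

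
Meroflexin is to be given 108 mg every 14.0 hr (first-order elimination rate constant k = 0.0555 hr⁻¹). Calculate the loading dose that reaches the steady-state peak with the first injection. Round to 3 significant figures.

Accumulation ratio R = 1 / (1 − e^(−kτ)) = 1 / (1 − e^(−0.05550×14.0)) = 1 / (1 − 0.4598) = 1.851
Loading dose = maintenance dose × R = 108 × 1.851 ≈ 200 mg

200 mg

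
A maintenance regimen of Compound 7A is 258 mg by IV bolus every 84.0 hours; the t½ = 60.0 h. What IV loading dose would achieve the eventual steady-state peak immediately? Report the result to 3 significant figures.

415 mg

k = ln 2 / 60.0 = 0.01155 h⁻¹
Accumulation ratio R = 1 / (1 − e^(−kτ)) = 1 / (1 − e^(−0.01155×84.0)) = 1 / (1 − 0.3789) = 1.610
Loading dose = maintenance dose × R = 258 × 1.610 ≈ 415 mg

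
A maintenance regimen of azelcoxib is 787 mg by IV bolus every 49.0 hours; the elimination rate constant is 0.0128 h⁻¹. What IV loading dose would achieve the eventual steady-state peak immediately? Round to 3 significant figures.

1690 mg

Accumulation ratio R = 1 / (1 − e^(−kτ)) = 1 / (1 − e^(−0.01280×49.0)) = 1 / (1 − 0.5341) = 2.146
Loading dose = maintenance dose × R = 787 × 2.146 ≈ 1690 mg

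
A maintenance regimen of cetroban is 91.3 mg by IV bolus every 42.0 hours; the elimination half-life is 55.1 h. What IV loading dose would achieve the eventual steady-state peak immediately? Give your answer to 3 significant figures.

k = ln 2 / 55.1 = 0.01258 h⁻¹
Accumulation ratio R = 1 / (1 − e^(−kτ)) = 1 / (1 − e^(−0.01258×42.0)) = 1 / (1 − 0.5896) = 2.437
Loading dose = maintenance dose × R = 91.3 × 2.437 ≈ 222 mg

222 mg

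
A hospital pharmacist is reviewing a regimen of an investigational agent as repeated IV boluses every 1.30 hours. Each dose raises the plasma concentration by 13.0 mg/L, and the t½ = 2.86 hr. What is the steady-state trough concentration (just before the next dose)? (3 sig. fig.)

35.1 mg/L

k = ln 2 / 2.86 = 0.2424 hr⁻¹
Fraction remaining after one interval: e^(−kτ) = e^(−0.2424 × 1.30) = 0.7297
R = 1 / (1 − 0.7297) = 3.700
Css,max = 13.0 × 3.700 = 48.10 mg/L
Css,min = Css,max × e^(−kτ) = 48.10 × 0.7297 ≈ 35.1 mg/L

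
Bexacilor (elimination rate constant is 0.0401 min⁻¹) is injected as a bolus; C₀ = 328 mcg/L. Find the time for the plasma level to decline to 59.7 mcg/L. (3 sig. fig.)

42.5 minutes

C(t) = C₀ e^(−kt)  ⇒  t = ln(C₀/C) / k
t = ln(328/59.7) / 0.04010 = 1.704 / 0.04010 ≈ 42.5 minutes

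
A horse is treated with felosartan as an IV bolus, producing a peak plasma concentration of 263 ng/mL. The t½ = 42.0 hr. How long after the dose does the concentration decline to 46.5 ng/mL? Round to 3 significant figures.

k = ln 2 / 42.0 = 0.01650 hr⁻¹
C(t) = C₀ e^(−kt)  ⇒  t = ln(C₀/C) / k
t = ln(263/46.5) / 0.01650 = 1.733 / 0.01650 ≈ 105 hours

105 hours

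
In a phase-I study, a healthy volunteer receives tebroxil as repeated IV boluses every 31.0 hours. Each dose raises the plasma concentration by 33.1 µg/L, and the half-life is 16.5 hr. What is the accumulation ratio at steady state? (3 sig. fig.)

1.37

k = ln 2 / 16.5 = 0.04201 hr⁻¹
Fraction remaining after one interval: e^(−kτ) = e^(−0.04201 × 31.0) = 0.2719
R = 1 / (1 − 0.2719) = 1 / 0.7281 ≈ 1.37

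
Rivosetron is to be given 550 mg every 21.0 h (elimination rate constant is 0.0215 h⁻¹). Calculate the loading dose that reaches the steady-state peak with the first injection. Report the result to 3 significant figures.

Accumulation ratio R = 1 / (1 − e^(−kτ)) = 1 / (1 − e^(−0.02150×21.0)) = 1 / (1 − 0.6367) = 2.752
Loading dose = maintenance dose × R = 550 × 2.752 ≈ 1510 mg

1510 mg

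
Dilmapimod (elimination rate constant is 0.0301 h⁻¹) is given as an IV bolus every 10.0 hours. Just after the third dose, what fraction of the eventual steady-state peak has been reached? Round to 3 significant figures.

f_n = 1 − e^(−nkτ) = 1 − e^(−3 × 0.03010 × 10.0) = 1 − e^(−0.9030) = 1 − 0.4054 ≈ 0.595

0.595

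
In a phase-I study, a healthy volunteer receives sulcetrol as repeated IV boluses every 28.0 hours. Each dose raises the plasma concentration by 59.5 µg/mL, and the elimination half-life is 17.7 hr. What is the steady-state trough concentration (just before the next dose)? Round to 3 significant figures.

k = ln 2 / 17.7 = 0.03916 hr⁻¹
Fraction remaining after one interval: e^(−kτ) = e^(−0.03916 × 28.0) = 0.3340
R = 1 / (1 − 0.3340) = 1.502
Css,max = 59.5 × 1.502 = 89.34 µg/mL
Css,min = Css,max × e^(−kτ) = 89.34 × 0.3340 ≈ 29.8 µg/mL

29.8 µg/mL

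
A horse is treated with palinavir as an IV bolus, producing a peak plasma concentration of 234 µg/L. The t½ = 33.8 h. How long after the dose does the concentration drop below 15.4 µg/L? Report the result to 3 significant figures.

133 hours

k = ln 2 / 33.8 = 0.02051 h⁻¹
C(t) = C₀ e^(−kt)  ⇒  t = ln(C₀/C) / k
t = ln(234/15.4) / 0.02051 = 2.721 / 0.02051 ≈ 133 hours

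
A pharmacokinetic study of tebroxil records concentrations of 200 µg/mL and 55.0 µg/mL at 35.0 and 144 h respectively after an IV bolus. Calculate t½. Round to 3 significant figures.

58.5 hours

k = ln(C₁/C₂) / (t₂ − t₁) = ln(200/55.0) / (144 − 35.0)
  = 1.291 / 109.0 = 0.01184 h⁻¹
t½ = ln 2 / k = ln 2 / 0.01184 ≈ 58.5 hours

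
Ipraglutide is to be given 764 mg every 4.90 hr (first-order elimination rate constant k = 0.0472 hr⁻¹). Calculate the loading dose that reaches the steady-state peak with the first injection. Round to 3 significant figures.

Accumulation ratio R = 1 / (1 − e^(−kτ)) = 1 / (1 − e^(−0.04720×4.90)) = 1 / (1 − 0.7935) = 4.843
Loading dose = maintenance dose × R = 764 × 4.843 ≈ 3700 mg

3700 mg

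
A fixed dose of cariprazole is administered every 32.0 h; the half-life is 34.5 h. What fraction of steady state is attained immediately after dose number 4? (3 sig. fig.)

k = ln 2 / 34.5 = 0.02009 h⁻¹
f_n = 1 − e^(−nkτ) = 1 − e^(−4 × 0.02009 × 32.0) = 1 − e^(−2.572) = 1 − 0.07641 ≈ 0.924

0.924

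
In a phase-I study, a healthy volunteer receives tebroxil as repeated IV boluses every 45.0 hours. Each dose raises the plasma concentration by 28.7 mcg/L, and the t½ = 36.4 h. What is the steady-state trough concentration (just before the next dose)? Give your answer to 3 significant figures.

k = ln 2 / 36.4 = 0.01904 h⁻¹
Fraction remaining after one interval: e^(−kτ) = e^(−0.01904 × 45.0) = 0.4245
R = 1 / (1 − 0.4245) = 1.738
Css,max = 28.7 × 1.738 = 49.87 mcg/L
Css,min = Css,max × e^(−kτ) = 49.87 × 0.4245 ≈ 21.2 mcg/L

21.2 mcg/L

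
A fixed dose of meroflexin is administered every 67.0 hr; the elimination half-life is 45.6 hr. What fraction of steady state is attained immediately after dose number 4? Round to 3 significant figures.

k = ln 2 / 45.6 = 0.01520 hr⁻¹
f_n = 1 − e^(−nkτ) = 1 − e^(−4 × 0.01520 × 67.0) = 1 − e^(−4.074) = 1 − 0.01701 ≈ 0.983

0.983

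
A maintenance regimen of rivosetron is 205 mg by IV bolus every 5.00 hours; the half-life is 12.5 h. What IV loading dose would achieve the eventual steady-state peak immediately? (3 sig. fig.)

847 mg

k = ln 2 / 12.5 = 0.05545 h⁻¹
Accumulation ratio R = 1 / (1 − e^(−kτ)) = 1 / (1 − e^(−0.05545×5.00)) = 1 / (1 − 0.7579) = 4.130
Loading dose = maintenance dose × R = 205 × 4.130 ≈ 847 mg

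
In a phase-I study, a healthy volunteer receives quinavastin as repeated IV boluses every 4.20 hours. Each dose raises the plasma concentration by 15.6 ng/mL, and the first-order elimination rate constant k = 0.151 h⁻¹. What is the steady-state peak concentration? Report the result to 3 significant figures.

33.2 ng/mL

Fraction remaining after one interval: e^(−kτ) = e^(−0.1510 × 4.20) = 0.5304
R = 1 / (1 − 0.5304) = 2.129
Css,max = 15.6 × 2.129 ≈ 33.2 ng/mL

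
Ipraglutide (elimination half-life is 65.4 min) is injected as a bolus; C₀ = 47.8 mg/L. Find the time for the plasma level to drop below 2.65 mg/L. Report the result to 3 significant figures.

k = ln 2 / 65.4 = 0.01060 min⁻¹
C(t) = C₀ e^(−kt)  ⇒  t = ln(C₀/C) / k
t = ln(47.8/2.65) / 0.01060 = 2.892 / 0.01060 ≈ 273 minutes

273 minutes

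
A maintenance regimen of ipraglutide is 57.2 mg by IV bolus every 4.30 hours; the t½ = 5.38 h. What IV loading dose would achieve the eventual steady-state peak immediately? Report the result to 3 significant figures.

k = ln 2 / 5.38 = 0.1288 h⁻¹
Accumulation ratio R = 1 / (1 − e^(−kτ)) = 1 / (1 − e^(−0.1288×4.30)) = 1 / (1 − 0.5746) = 2.351
Loading dose = maintenance dose × R = 57.2 × 2.351 ≈ 134 mg

134 mg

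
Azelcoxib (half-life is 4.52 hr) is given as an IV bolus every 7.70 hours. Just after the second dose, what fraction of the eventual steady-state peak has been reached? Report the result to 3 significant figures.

0.906

k = ln 2 / 4.52 = 0.1534 hr⁻¹
f_n = 1 − e^(−nkτ) = 1 − e^(−2 × 0.1534 × 7.70) = 1 − e^(−2.362) = 1 − 0.09427 ≈ 0.906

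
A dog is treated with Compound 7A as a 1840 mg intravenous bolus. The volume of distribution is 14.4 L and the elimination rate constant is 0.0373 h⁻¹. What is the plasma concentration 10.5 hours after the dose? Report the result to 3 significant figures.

86.4 mg/L

C₀ = dose / V = 1840 / 14.4 = 127.8 mg/L
C(t) = C₀ e^(−kt) = 127.8 × e^(−0.03730 × 10.5) = 127.8 × e^(−0.3916) = 127.8 × 0.6759 ≈ 86.4 mg/L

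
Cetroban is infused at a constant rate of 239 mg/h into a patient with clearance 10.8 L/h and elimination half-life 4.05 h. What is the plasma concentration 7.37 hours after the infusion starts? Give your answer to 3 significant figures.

15.9 µg/mL

Css = rate / CL = 239 / 10.8 = 22.13 µg/mL
k = ln 2 / 4.05 = 0.1711 h⁻¹
C(t) = Css (1 − e^(−kt)) = 22.13 × (1 − e^(−1.261)) = 22.13 × 0.7167 ≈ 15.9 µg/mL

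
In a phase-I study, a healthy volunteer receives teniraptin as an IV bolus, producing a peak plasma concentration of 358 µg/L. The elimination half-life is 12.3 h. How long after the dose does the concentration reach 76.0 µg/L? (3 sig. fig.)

k = ln 2 / 12.3 = 0.05635 h⁻¹
C(t) = C₀ e^(−kt)  ⇒  t = ln(C₀/C) / k
t = ln(358/76.0) / 0.05635 = 1.550 / 0.05635 ≈ 27.5 hours

27.5 hours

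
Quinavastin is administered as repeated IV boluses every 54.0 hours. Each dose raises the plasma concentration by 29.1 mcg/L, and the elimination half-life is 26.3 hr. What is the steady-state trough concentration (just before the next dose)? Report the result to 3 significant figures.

k = ln 2 / 26.3 = 0.02636 hr⁻¹
Fraction remaining after one interval: e^(−kτ) = e^(−0.02636 × 54.0) = 0.2409
R = 1 / (1 − 0.2409) = 1.317
Css,max = 29.1 × 1.317 = 38.34 mcg/L
Css,min = Css,max × e^(−kτ) = 38.34 × 0.2409 ≈ 9.24 mcg/L

9.24 mcg/L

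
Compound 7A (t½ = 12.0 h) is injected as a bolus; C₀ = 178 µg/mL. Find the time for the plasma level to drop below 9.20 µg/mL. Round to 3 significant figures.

k = ln 2 / 12.0 = 0.05776 h⁻¹
C(t) = C₀ e^(−kt)  ⇒  t = ln(C₀/C) / k
t = ln(178/9.20) / 0.05776 = 2.963 / 0.05776 ≈ 51.3 hours

51.3 hours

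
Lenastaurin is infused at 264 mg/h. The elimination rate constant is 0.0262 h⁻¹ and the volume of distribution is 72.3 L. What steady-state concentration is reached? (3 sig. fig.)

CL = k · V = 0.0262 × 72.3 = 1.894 L/h
Css = rate / CL = 264 / 1.894 ≈ 139 µg/mL

139 µg/mL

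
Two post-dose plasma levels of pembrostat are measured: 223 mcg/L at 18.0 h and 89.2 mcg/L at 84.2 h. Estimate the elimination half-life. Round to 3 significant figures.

50.1 hours

k = ln(C₁/C₂) / (t₂ − t₁) = ln(223/89.2) / (84.2 − 18.0)
  = 0.9163 / 66.20 = 0.01384 h⁻¹
t½ = ln 2 / k = ln 2 / 0.01384 ≈ 50.1 hours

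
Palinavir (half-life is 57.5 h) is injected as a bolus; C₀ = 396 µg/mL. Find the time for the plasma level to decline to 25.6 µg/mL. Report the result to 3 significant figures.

227 hours

k = ln 2 / 57.5 = 0.01205 h⁻¹
C(t) = C₀ e^(−kt)  ⇒  t = ln(C₀/C) / k
t = ln(396/25.6) / 0.01205 = 2.739 / 0.01205 ≈ 227 hours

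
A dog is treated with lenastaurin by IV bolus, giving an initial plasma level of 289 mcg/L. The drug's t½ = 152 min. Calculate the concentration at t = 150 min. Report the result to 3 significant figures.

k = ln 2 / 152 = 0.004560 min⁻¹
150 min is 0.9868 half-lives, so C = 289 × (1/2)^0.9868 = 289 × 0.5046 ≈ 146 mcg/L

146 mcg/L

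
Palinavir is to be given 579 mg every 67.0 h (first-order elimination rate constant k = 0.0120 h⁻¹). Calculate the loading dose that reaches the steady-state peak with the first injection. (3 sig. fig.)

1050 mg

Accumulation ratio R = 1 / (1 − e^(−kτ)) = 1 / (1 − e^(−0.01200×67.0)) = 1 / (1 − 0.4475) = 1.810
Loading dose = maintenance dose × R = 579 × 1.810 ≈ 1050 mg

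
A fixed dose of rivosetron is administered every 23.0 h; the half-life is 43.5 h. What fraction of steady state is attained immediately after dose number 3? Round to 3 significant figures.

k = ln 2 / 43.5 = 0.01593 h⁻¹
f_n = 1 − e^(−nkτ) = 1 − e^(−3 × 0.01593 × 23.0) = 1 − e^(−1.099) = 1 − 0.3330 ≈ 0.667

0.667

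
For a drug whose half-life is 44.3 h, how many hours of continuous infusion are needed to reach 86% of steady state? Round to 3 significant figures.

k = ln 2 / 44.3 = 0.01565 h⁻¹
f = 1 − e^(−kt)  ⇒  t = −ln(1 − f) / k
t = −ln(1 − 0.86) / 0.01565 = 1.966 / 0.01565 ≈ 126 hours

126 hours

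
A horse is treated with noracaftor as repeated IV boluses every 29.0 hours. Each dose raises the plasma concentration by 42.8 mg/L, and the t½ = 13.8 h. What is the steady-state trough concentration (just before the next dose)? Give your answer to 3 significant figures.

k = ln 2 / 13.8 = 0.05023 h⁻¹
Fraction remaining after one interval: e^(−kτ) = e^(−0.05023 × 29.0) = 0.2330
R = 1 / (1 − 0.2330) = 1.304
Css,max = 42.8 × 1.304 = 55.80 mg/L
Css,min = Css,max × e^(−kτ) = 55.80 × 0.2330 ≈ 13.0 mg/L

13.0 mg/L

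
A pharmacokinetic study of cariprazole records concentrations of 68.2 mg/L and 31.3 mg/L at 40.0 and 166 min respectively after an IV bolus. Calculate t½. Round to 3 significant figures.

112 minutes

k = ln(C₁/C₂) / (t₂ − t₁) = ln(68.2/31.3) / (166 − 40.0)
  = 0.7788 / 126.0 = 0.006181 min⁻¹
t½ = ln 2 / k = ln 2 / 0.006181 ≈ 112 minutes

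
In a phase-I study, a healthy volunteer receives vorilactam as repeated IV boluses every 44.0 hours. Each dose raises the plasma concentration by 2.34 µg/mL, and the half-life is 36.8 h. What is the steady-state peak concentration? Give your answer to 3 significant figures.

k = ln 2 / 36.8 = 0.01884 h⁻¹
Fraction remaining after one interval: e^(−kτ) = e^(−0.01884 × 44.0) = 0.4366
R = 1 / (1 − 0.4366) = 1.775
Css,max = 2.34 × 1.775 ≈ 4.15 µg/mL

4.15 µg/mL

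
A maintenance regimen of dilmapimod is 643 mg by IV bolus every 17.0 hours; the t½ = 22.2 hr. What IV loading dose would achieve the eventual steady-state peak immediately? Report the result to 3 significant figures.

k = ln 2 / 22.2 = 0.03122 hr⁻¹
Accumulation ratio R = 1 / (1 − e^(−kτ)) = 1 / (1 − e^(−0.03122×17.0)) = 1 / (1 − 0.5881) = 2.428
Loading dose = maintenance dose × R = 643 × 2.428 ≈ 1560 mg

1560 mg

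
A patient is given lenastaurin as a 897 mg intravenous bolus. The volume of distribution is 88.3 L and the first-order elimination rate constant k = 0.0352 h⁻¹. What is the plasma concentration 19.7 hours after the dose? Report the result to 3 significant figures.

5.08 mg/L

C₀ = dose / V = 897 / 88.3 = 10.16 mg/L
C(t) = C₀ e^(−kt) = 10.16 × e^(−0.03520 × 19.7) = 10.16 × e^(−0.6934) = 10.16 × 0.4999 ≈ 5.08 mg/L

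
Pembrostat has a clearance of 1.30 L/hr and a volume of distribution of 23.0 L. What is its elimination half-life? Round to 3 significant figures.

12.3 hours

k = CL / V = 1.30 / 23.0 = 0.05652 hr⁻¹
t½ = ln 2 / k = ln 2 / 0.05652 ≈ 12.3 hours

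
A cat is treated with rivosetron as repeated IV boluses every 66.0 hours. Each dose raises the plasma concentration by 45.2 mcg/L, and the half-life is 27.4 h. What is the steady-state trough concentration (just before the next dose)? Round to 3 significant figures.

10.5 mcg/L

k = ln 2 / 27.4 = 0.02530 h⁻¹
Fraction remaining after one interval: e^(−kτ) = e^(−0.02530 × 66.0) = 0.1883
R = 1 / (1 − 0.1883) = 1.232
Css,max = 45.2 × 1.232 = 55.69 mcg/L
Css,min = Css,max × e^(−kτ) = 55.69 × 0.1883 ≈ 10.5 mcg/L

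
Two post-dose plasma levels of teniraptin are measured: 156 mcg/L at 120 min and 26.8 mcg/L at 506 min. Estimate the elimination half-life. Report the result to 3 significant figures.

152 minutes

k = ln(C₁/C₂) / (t₂ − t₁) = ln(156/26.8) / (506 − 120)
  = 1.761 / 386.0 = 0.004563 min⁻¹
t½ = ln 2 / k = ln 2 / 0.004563 ≈ 152 minutes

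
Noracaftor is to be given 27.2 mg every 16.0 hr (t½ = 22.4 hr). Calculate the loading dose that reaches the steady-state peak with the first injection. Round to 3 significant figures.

k = ln 2 / 22.4 = 0.03094 hr⁻¹
Accumulation ratio R = 1 / (1 − e^(−kτ)) = 1 / (1 − e^(−0.03094×16.0)) = 1 / (1 − 0.6095) = 2.561
Loading dose = maintenance dose × R = 27.2 × 2.561 ≈ 69.7 mg

69.7 mg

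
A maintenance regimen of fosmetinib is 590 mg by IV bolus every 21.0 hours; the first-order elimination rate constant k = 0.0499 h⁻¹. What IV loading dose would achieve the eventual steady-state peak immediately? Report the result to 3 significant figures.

Accumulation ratio R = 1 / (1 − e^(−kτ)) = 1 / (1 − e^(−0.04990×21.0)) = 1 / (1 − 0.3507) = 1.540
Loading dose = maintenance dose × R = 590 × 1.540 ≈ 909 mg

909 mg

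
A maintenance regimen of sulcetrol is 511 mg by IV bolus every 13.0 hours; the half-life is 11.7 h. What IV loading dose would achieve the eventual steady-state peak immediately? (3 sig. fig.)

951 mg

k = ln 2 / 11.7 = 0.05924 h⁻¹
Accumulation ratio R = 1 / (1 − e^(−kτ)) = 1 / (1 − e^(−0.05924×13.0)) = 1 / (1 − 0.4629) = 1.862
Loading dose = maintenance dose × R = 511 × 1.862 ≈ 951 mg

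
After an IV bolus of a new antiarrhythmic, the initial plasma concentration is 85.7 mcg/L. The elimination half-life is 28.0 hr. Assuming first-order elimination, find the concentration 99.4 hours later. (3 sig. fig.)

7.32 mcg/L

k = ln 2 / 28.0 = 0.02476 hr⁻¹
C(t) = C₀ e^(−kt) = 85.7 × e^(−0.02476 × 99.4) = 85.7 × e^(−2.461) = 85.7 × 0.08538 ≈ 7.32 mcg/L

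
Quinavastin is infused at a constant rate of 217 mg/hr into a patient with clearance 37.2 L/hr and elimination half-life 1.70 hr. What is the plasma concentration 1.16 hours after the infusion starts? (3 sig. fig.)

Css = rate / CL = 217 / 37.2 = 5.833 mg/L
k = ln 2 / 1.70 = 0.4077 hr⁻¹
C(t) = Css (1 − e^(−kt)) = 5.833 × (1 − e^(−0.4730)) = 5.833 × 0.3769 ≈ 2.20 mg/L

2.20 mg/L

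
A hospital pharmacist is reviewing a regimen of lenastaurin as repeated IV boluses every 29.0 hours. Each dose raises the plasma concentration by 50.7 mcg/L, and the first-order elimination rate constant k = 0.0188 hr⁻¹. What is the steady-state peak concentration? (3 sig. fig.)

Fraction remaining after one interval: e^(−kτ) = e^(−0.01880 × 29.0) = 0.5797
R = 1 / (1 − 0.5797) = 2.379
Css,max = 50.7 × 2.379 ≈ 121 mcg/L

121 mcg/L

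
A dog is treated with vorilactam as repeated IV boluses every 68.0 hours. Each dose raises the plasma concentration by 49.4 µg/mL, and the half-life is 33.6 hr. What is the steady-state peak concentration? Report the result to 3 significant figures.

65.5 µg/mL

k = ln 2 / 33.6 = 0.02063 hr⁻¹
Fraction remaining after one interval: e^(−kτ) = e^(−0.02063 × 68.0) = 0.2459
R = 1 / (1 − 0.2459) = 1.326
Css,max = 49.4 × 1.326 ≈ 65.5 µg/mL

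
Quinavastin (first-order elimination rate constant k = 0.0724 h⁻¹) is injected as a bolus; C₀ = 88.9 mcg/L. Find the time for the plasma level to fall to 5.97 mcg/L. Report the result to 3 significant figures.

C(t) = C₀ e^(−kt)  ⇒  t = ln(C₀/C) / k
t = ln(88.9/5.97) / 0.07240 = 2.701 / 0.07240 ≈ 37.3 hours

37.3 hours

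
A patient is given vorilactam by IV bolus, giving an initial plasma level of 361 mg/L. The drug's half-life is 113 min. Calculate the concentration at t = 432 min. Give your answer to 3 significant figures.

k = ln 2 / 113 = 0.006134 min⁻¹
432 min is 3.823 half-lives, so C = 361 × (1/2)^3.823 = 361 × 0.07066 ≈ 25.5 mg/L

25.5 mg/L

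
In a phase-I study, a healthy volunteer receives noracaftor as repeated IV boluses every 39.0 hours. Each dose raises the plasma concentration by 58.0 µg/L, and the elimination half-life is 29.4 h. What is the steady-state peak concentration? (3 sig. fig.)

k = ln 2 / 29.4 = 0.02358 h⁻¹
Fraction remaining after one interval: e^(−kτ) = e^(−0.02358 × 39.0) = 0.3987
R = 1 / (1 − 0.3987) = 1.663
Css,max = 58.0 × 1.663 ≈ 96.5 µg/L

96.5 µg/L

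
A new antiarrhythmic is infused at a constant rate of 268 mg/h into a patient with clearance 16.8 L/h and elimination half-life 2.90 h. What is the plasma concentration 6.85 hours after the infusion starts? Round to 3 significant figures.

Css = rate / CL = 268 / 16.8 = 15.95 µg/mL
k = ln 2 / 2.90 = 0.2390 h⁻¹
C(t) = Css (1 − e^(−kt)) = 15.95 × (1 − e^(−1.637)) = 15.95 × 0.8055 ≈ 12.8 µg/mL

12.8 µg/mL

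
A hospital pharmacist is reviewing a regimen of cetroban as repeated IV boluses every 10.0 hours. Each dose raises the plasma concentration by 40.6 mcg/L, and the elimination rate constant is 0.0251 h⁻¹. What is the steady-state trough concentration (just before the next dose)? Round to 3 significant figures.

Fraction remaining after one interval: e^(−kτ) = e^(−0.02510 × 10.0) = 0.7780
R = 1 / (1 − 0.7780) = 4.505
Css,max = 40.6 × 4.505 = 182.9 mcg/L
Css,min = Css,max × e^(−kτ) = 182.9 × 0.7780 ≈ 142 mcg/L

142 mcg/L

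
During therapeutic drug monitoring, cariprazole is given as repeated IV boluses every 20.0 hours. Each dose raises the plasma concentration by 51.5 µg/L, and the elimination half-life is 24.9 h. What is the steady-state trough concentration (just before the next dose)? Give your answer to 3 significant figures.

69.1 µg/L

k = ln 2 / 24.9 = 0.02784 h⁻¹
Fraction remaining after one interval: e^(−kτ) = e^(−0.02784 × 20.0) = 0.5731
R = 1 / (1 − 0.5731) = 2.342
Css,max = 51.5 × 2.342 = 120.6 µg/L
Css,min = Css,max × e^(−kτ) = 120.6 × 0.5731 ≈ 69.1 µg/L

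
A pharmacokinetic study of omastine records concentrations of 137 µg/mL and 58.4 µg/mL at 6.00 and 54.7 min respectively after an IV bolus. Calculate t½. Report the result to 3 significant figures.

k = ln(C₁/C₂) / (t₂ − t₁) = ln(137/58.4) / (54.7 − 6.00)
  = 0.8527 / 48.70 = 0.01751 min⁻¹
t½ = ln 2 / k = ln 2 / 0.01751 ≈ 39.6 minutes

39.6 minutes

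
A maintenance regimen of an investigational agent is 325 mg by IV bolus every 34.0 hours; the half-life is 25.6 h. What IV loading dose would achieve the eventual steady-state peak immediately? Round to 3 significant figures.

k = ln 2 / 25.6 = 0.02708 h⁻¹
Accumulation ratio R = 1 / (1 − e^(−kτ)) = 1 / (1 − e^(−0.02708×34.0)) = 1 / (1 − 0.3983) = 1.662
Loading dose = maintenance dose × R = 325 × 1.662 ≈ 540 mg

540 mg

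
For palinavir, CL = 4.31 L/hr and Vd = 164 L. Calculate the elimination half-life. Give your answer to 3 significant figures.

26.4 hours

k = CL / V = 4.31 / 164 = 0.02628 hr⁻¹
t½ = ln 2 / k = ln 2 / 0.02628 ≈ 26.4 hours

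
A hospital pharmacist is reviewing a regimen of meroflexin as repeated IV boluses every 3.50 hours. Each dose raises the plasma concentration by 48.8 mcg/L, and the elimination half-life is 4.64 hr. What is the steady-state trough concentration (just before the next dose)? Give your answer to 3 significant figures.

k = ln 2 / 4.64 = 0.1494 hr⁻¹
Fraction remaining after one interval: e^(−kτ) = e^(−0.1494 × 3.50) = 0.5928
R = 1 / (1 − 0.5928) = 2.456
Css,max = 48.8 × 2.456 = 119.9 mcg/L
Css,min = Css,max × e^(−kτ) = 119.9 × 0.5928 ≈ 71.1 mcg/L

71.1 mcg/L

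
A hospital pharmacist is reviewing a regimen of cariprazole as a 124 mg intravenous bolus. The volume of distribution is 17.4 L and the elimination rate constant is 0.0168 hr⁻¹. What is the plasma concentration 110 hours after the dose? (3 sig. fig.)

1.12 mg/L

C₀ = dose / V = 124 / 17.4 = 7.126 mg/L
C(t) = C₀ e^(−kt) = 7.126 × e^(−0.01680 × 110) = 7.126 × e^(−1.848) = 7.126 × 0.1576 ≈ 1.12 mg/L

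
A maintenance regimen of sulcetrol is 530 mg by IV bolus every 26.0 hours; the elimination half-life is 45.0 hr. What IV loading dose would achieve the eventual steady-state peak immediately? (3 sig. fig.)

1610 mg

k = ln 2 / 45.0 = 0.01540 hr⁻¹
Accumulation ratio R = 1 / (1 − e^(−kτ)) = 1 / (1 − e^(−0.01540×26.0)) = 1 / (1 − 0.6700) = 3.030
Loading dose = maintenance dose × R = 530 × 3.030 ≈ 1610 mg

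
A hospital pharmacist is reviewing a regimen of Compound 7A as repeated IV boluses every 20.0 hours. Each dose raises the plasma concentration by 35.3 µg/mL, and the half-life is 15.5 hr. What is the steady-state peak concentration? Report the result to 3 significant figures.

59.7 µg/mL

k = ln 2 / 15.5 = 0.04472 hr⁻¹
Fraction remaining after one interval: e^(−kτ) = e^(−0.04472 × 20.0) = 0.4089
R = 1 / (1 − 0.4089) = 1.692
Css,max = 35.3 × 1.692 ≈ 59.7 µg/mL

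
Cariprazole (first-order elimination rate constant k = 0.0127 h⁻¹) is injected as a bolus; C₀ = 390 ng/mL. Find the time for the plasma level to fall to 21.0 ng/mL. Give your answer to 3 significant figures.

C(t) = C₀ e^(−kt)  ⇒  t = ln(C₀/C) / k
t = ln(390/21.0) / 0.01270 = 2.922 / 0.01270 ≈ 230 hours

230 hours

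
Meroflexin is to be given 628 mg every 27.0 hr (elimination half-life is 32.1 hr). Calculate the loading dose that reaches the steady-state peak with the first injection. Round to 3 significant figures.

k = ln 2 / 32.1 = 0.02159 hr⁻¹
Accumulation ratio R = 1 / (1 − e^(−kτ)) = 1 / (1 − e^(−0.02159×27.0)) = 1 / (1 − 0.5582) = 2.264
Loading dose = maintenance dose × R = 628 × 2.264 ≈ 1420 mg

1420 mg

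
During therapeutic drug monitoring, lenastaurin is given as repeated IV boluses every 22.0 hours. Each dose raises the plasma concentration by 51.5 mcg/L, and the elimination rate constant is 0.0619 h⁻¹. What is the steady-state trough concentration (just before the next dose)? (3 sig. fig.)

Fraction remaining after one interval: e^(−kτ) = e^(−0.06190 × 22.0) = 0.2562
R = 1 / (1 − 0.2562) = 1.344
Css,max = 51.5 × 1.344 = 69.24 mcg/L
Css,min = Css,max × e^(−kτ) = 69.24 × 0.2562 ≈ 17.7 mcg/L

17.7 mcg/L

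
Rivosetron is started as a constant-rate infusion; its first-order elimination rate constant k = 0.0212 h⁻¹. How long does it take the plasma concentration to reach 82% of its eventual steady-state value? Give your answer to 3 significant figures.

80.9 hours

f = 1 − e^(−kt)  ⇒  t = −ln(1 − f) / k
t = −ln(1 − 0.82) / 0.02120 = 1.715 / 0.02120 ≈ 80.9 hours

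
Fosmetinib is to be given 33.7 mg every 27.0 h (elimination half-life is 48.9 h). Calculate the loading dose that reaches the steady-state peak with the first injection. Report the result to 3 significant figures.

k = ln 2 / 48.9 = 0.01417 h⁻¹
Accumulation ratio R = 1 / (1 − e^(−kτ)) = 1 / (1 − e^(−0.01417×27.0)) = 1 / (1 − 0.6820) = 3.145
Loading dose = maintenance dose × R = 33.7 × 3.145 ≈ 106 mg

106 mg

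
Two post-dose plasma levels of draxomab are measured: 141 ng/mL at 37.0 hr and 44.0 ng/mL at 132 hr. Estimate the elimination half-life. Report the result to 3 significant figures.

k = ln(C₁/C₂) / (t₂ − t₁) = ln(141/44.0) / (132 − 37.0)
  = 1.165 / 95.00 = 0.01226 hr⁻¹
t½ = ln 2 / k = ln 2 / 0.01226 ≈ 56.5 hours

56.5 hours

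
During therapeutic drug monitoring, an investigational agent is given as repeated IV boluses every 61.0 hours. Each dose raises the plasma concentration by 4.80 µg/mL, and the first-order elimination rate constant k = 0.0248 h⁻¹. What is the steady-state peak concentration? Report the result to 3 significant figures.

6.16 µg/mL

Fraction remaining after one interval: e^(−kτ) = e^(−0.02480 × 61.0) = 0.2203
R = 1 / (1 − 0.2203) = 1.283
Css,max = 4.80 × 1.283 ≈ 6.16 µg/mL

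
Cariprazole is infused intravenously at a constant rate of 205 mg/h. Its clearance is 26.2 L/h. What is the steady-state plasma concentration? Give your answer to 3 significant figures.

Css = infusion rate / CL = 205 / 26.2 ≈ 7.82 mg/L

7.82 mg/L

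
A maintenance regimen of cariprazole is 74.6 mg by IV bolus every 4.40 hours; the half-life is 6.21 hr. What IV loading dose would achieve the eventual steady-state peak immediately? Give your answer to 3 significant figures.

k = ln 2 / 6.21 = 0.1116 hr⁻¹
Accumulation ratio R = 1 / (1 − e^(−kτ)) = 1 / (1 − e^(−0.1116×4.40)) = 1 / (1 − 0.6119) = 2.577
Loading dose = maintenance dose × R = 74.6 × 2.577 ≈ 192 mg

192 mg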